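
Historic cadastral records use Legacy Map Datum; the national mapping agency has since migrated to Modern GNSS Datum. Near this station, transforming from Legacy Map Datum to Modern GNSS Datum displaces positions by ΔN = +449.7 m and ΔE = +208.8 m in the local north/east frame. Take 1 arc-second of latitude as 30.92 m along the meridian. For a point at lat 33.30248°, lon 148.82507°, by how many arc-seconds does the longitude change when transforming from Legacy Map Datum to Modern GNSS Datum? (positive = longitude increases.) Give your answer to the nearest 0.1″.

Δλ = 8.1″

At latitude 33.30248°, cos φ = 0.835784.
1″ of longitude at this latitude = 30.92 × cos φ = 25.8424 m, so Δλ = 208.8 / 25.8424 = 8.080″.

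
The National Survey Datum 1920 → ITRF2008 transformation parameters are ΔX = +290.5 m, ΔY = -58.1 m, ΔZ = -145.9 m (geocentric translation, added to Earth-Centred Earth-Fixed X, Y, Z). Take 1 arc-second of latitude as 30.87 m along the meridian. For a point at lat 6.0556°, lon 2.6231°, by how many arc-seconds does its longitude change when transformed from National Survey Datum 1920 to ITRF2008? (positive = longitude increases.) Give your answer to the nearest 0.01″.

sin φ = 0.105494, cos φ = 0.994420, sin λ = 0.045766, cos λ = 0.998952.
East component: ΔE = −sin λ·ΔX + cos λ·ΔY = −(0.045766)(290.5) + (0.998952)(-58.1) = -71.33 m.
1° of latitude spans 3600 × 30.87 = 111132 m; at latitude φ, 1° of longitude spans that × cos φ = 110511.9 m, so Δλ = -71.33 / 110511.9 × 3600 = -2.324″.

Δλ = -2.32″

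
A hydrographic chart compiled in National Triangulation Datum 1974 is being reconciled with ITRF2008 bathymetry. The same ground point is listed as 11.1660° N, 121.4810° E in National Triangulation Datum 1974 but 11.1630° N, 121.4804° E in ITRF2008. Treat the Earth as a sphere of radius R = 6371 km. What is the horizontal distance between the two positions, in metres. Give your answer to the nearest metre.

340 m

Δφ = 11.1630° − 11.1660° = -0.0030°; Δλ = 121.4804° − 121.4810° = -0.0006°.
1° along a meridian = πR/180 = 111195 m.
ΔN = Δφ × 111195 = -333.6 m; ΔE = Δλ × 111195 × cos(11.1660°) = -0.0006 × 111195 × 0.981070 = -65.5 m.
Distance = √(ΔE² + ΔN²) = √((-65.5)² + (-333.6)²) = 339.9 m.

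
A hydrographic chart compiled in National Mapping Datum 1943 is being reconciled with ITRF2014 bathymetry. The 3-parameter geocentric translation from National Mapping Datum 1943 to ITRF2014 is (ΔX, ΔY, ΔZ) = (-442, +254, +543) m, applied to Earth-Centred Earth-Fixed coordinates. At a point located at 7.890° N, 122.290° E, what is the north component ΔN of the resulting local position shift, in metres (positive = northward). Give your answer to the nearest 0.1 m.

ΔN = 476.0 m

The local north axis is (−sin φ cos λ, −sin φ sin λ, cos φ), giving ΔN = -32.412 − 29.475 + 537.860 = 475.97 m.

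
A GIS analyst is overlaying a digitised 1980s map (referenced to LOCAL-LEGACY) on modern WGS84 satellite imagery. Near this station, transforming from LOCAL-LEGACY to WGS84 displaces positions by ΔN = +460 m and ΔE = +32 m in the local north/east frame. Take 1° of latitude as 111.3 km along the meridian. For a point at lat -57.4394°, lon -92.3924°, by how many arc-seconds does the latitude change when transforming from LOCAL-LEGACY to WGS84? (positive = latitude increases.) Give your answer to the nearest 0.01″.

Δφ = 14.88″

1° of latitude = 111.3 km, so Δφ = 460.0 / 111300 = 0.0041330° = 14.879″.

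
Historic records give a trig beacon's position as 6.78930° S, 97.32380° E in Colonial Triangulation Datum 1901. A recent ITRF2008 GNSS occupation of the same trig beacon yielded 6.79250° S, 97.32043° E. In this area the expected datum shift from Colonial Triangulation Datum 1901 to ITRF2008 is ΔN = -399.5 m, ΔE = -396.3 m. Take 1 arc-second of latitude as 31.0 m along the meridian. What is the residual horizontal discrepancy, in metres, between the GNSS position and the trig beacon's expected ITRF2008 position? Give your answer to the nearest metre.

48 m

Observed coordinate differences: Δφ = -0.00320°, Δλ = -0.00337°.
Converting to metres (1° lat = 111600 m, cos φ = 0.992988): observed ΔN = -357.1 m, observed ΔE = -373.5 m.
Subtracting the expected shift leaves a residual of -357.1 − (-399.5) = 42.4 m north and -373.5 − (-396.3) = 22.8 m east.
Residual distance = √(42.4² + 22.8²) = 48.1 m.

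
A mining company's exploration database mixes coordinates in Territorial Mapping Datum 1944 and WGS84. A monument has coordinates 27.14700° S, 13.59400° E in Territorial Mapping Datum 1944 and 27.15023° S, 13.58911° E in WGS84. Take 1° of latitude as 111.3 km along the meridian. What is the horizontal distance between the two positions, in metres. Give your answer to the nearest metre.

603 m

Δφ = -27.15023° − -27.14700° = -0.00323°; Δλ = 13.58911° − 13.59400° = -0.00489°.
ΔN = Δφ × 111300 = -359.5 m; ΔE = Δλ × 111300 × cos(-27.14700°) = -0.00489 × 111300 × 0.889839 = -484.3 m.
Distance = √(ΔE² + ΔN²) = √((-484.3)² + (-359.5)²) = 603.1 m.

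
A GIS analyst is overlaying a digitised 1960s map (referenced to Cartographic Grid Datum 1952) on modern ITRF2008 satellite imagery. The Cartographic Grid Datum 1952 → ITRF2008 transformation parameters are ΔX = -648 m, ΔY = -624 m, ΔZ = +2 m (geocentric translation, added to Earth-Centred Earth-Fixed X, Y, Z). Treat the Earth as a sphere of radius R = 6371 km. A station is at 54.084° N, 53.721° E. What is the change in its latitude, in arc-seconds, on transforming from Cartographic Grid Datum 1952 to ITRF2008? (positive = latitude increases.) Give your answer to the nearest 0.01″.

sin φ = 0.809878, cos φ = 0.586599, sin λ = 0.806145, cos λ = 0.591718.
North component: ΔN = −sin φ cos λ·ΔX − sin φ sin λ·ΔY + cos φ·ΔZ = −(0.809878)(0.591718)(-648) − (0.809878)(0.806145)(-624) + (0.586599)(2) = 719.10 m.
1° of latitude spans πR/180 = 111195 m, so Δφ = 719.10 / 111195 × 3600 = 23.281″.

Δφ = 23.28″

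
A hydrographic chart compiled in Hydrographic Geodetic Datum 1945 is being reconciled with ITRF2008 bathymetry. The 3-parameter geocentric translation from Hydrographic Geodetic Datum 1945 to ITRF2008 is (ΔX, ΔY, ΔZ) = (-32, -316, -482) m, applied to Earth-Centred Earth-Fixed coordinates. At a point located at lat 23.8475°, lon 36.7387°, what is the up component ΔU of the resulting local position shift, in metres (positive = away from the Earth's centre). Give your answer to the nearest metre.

ΔU = -391 m

The local up (radial) axis is (cos φ cos λ, cos φ sin λ, sin φ), giving ΔU = -23.455 − 172.883 − 194.874 = -391.21 m.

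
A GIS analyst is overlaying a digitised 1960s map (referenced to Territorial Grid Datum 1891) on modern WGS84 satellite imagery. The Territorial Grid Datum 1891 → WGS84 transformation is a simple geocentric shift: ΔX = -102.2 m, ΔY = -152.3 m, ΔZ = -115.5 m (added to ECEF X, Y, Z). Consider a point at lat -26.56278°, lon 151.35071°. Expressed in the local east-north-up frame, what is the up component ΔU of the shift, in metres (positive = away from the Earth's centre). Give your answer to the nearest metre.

At φ = -26.56278°, λ = 151.35071°: sin φ = -0.447178, cos φ = 0.894445, sin λ = 0.479447, cos λ = -0.877571.
ΔU = cos φ cos λ·ΔX + cos φ sin λ·ΔY + sin φ·ΔZ = (0.894445)(-0.877571)(-102.2) + (0.894445)(0.479447)(-152.3) + (-0.447178)(-115.5) = 66.56 m.

ΔU = 67 m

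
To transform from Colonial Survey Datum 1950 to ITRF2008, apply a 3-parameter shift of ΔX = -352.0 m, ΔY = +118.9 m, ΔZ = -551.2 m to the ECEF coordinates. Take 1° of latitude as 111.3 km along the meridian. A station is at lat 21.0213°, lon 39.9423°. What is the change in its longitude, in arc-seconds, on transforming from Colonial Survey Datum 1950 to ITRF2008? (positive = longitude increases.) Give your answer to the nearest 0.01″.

sin φ = 0.358715, cos φ = 0.933447, sin λ = 0.642016, cos λ = 0.766691.
East component: ΔE = −sin λ·ΔX + cos λ·ΔY = −(0.642016)(-352.0) + (0.766691)(118.9) = 317.15 m.
1° of latitude spans 111300 m; at latitude φ, 1° of longitude spans that × cos φ = 103892.7 m, so Δλ = 317.15 / 103892.7 × 3600 = 10.990″.

Δλ = 10.99″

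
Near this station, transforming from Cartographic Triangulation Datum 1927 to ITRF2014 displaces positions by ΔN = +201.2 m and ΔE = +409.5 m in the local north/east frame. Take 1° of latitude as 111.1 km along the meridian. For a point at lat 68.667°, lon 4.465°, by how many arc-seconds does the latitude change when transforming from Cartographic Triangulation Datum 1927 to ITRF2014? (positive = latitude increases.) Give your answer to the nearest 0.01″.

1° of latitude = 111.1 km, so Δφ = 201.2 / 111100 = 0.0018110° = 6.520″.

Δφ = 6.52″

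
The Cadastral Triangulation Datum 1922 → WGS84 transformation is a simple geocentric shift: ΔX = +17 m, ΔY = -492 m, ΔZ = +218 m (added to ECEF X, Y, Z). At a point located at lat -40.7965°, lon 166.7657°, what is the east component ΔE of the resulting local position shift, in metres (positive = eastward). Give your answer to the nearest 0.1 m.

ΔE = 475.0 m

At φ = -40.7965°, λ = 166.7657°: sin φ = -0.653374, cos φ = 0.757035, sin λ = 0.228934, cos λ = -0.973442.
ΔE = −sin λ·ΔX + cos λ·ΔY = −(0.228934)·(17) + (-0.973442)·(-492) = 475.04 m.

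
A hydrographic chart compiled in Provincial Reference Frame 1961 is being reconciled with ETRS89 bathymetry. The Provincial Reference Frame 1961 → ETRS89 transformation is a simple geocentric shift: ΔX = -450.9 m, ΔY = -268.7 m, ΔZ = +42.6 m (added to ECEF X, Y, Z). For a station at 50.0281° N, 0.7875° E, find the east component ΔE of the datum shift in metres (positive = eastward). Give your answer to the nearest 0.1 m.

The local east axis at (φ, λ) is (−sin λ, cos λ, 0), so ΔE = −sin(0.7875°)·(-450.9) + cos(0.7875°)·(-268.7) = -262.48 m.

ΔE = -262.5 m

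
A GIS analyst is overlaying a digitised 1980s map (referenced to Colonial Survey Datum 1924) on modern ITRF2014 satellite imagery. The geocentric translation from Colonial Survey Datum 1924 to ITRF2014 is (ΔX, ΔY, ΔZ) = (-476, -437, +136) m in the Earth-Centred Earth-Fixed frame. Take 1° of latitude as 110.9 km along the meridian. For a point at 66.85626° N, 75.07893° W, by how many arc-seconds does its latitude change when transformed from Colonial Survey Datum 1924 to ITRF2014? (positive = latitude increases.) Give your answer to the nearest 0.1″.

sin φ = 0.919522, cos φ = 0.393039, sin λ = -0.966281, cos λ = 0.257488.
North component: ΔN = −sin φ cos λ·ΔX − sin φ sin λ·ΔY + cos φ·ΔZ = −(0.919522)(0.257488)(-476) − (0.919522)(-0.966281)(-437) + (0.393039)(136) = -222.13 m.
1° of latitude spans 110900 m, so Δφ = -222.13 / 110900 × 3600 = -7.211″.

Δφ = -7.2″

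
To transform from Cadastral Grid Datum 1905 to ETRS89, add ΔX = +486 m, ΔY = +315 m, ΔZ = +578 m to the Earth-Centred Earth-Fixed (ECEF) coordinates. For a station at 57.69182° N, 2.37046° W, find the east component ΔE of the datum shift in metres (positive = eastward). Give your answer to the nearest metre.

At φ = 57.69182°, λ = -2.37046°: sin φ = 0.845186, cos φ = 0.534473, sin λ = -0.041361, cos λ = 0.999144.
ΔE = −sin λ·ΔX + cos λ·ΔY = −(-0.041361)·(486) + (0.999144)·(315) = 334.83 m.

ΔE = 335 m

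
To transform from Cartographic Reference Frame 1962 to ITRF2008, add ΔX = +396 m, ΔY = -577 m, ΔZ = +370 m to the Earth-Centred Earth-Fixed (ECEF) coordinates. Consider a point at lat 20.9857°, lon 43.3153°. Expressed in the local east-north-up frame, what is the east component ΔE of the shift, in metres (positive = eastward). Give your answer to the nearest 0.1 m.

ΔE = -691.5 m

At φ = 20.9857°, λ = 43.3153°: sin φ = 0.358135, cos φ = 0.933670, sin λ = 0.686013, cos λ = 0.727590.
ΔE = −sin λ·ΔX + cos λ·ΔY = −(0.686013)·(396) + (0.727590)·(-577) = -691.48 m.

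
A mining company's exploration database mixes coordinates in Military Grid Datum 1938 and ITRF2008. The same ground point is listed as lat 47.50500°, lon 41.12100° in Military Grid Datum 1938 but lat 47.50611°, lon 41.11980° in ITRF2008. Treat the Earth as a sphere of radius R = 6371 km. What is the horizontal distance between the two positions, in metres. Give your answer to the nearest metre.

153 m

Δφ = 47.50611° − 47.50500° = +0.00111°; Δλ = 41.11980° − 41.12100° = -0.00120°.
1° along a meridian = πR/180 = 111195 m.
ΔN = Δφ × 111195 = 123.4 m; ΔE = Δλ × 111195 × cos(47.50500°) = -0.00120 × 111195 × 0.675526 = -90.1 m.
Distance = √(ΔE² + ΔN²) = √((-90.1)² + 123.4²) = 152.8 m.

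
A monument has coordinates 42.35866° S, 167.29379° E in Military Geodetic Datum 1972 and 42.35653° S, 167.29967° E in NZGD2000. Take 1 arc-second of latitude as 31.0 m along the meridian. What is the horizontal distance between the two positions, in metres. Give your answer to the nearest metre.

540 m

Δφ = -42.35653° − -42.35866° = +0.00213°; Δλ = 167.29967° − 167.29379° = +0.00588°.
1° of latitude = 3600 × 31.00 = 111600 m.
ΔN = Δφ × 111600 = 237.7 m; ΔE = Δλ × 111600 × cos(-42.35866°) = +0.00588 × 111600 × 0.738942 = 484.9 m.
Distance = √(ΔE² + ΔN²) = √(484.9² + 237.7²) = 540.0 m.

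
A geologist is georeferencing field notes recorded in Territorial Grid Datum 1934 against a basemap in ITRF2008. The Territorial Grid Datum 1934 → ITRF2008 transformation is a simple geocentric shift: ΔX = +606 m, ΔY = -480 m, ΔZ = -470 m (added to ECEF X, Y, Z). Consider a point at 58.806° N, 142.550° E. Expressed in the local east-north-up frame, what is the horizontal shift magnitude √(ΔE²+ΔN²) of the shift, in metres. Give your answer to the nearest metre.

The local east axis at (φ, λ) is (−sin λ, cos λ, 0), so ΔE = −sin(142.550°)·606 + cos(142.550°)·(-480) = 12.57 m.
The local north axis is (−sin φ cos λ, −sin φ sin λ, cos φ), giving ΔN = 411.537 + 249.674 − 243.431 = 417.78 m.
Horizontal magnitude = √(ΔE² + ΔN²) = √(12.57² + 417.78²) = 417.97 m.

418 m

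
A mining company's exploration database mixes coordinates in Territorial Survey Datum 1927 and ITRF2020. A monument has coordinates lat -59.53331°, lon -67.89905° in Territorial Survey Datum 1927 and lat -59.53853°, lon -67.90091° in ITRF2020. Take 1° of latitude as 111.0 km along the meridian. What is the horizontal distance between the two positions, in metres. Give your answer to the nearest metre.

589 m

Δφ = -59.53853° − -59.53331° = -0.00522°; Δλ = -67.90091° − -67.89905° = -0.00186°.
ΔN = Δφ × 111000 = -579.4 m; ΔE = Δλ × 111000 × cos(-59.53331°) = -0.00186 × 111000 × 0.507037 = -104.7 m.
Distance = √(ΔE² + ΔN²) = √((-104.7)² + (-579.4)²) = 588.8 m.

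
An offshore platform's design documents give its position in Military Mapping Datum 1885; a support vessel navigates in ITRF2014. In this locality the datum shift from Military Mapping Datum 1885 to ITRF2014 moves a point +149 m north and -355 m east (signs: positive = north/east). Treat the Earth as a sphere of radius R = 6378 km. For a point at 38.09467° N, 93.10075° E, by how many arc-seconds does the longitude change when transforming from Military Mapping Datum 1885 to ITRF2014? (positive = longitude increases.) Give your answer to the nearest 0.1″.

Δλ = -14.6″

At latitude 38.09467°, cos φ = 0.786992.
One radian of longitude at latitude φ spans R cos φ, so Δλ = ΔE / (R cos φ) = -355.0 / (6378000 × 0.786992) = -7.0725e-05 rad = -14.588″.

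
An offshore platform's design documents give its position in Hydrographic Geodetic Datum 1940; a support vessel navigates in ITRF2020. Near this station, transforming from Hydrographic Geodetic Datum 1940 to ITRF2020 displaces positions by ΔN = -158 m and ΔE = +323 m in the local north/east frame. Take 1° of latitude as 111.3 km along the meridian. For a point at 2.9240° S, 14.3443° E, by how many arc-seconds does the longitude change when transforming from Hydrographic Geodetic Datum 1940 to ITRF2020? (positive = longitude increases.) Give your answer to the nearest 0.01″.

Δλ = 10.46″

At latitude -2.9240°, cos φ = 0.998698.
1° of longitude at this latitude = 111.3 × cos φ = 111.16 km, so Δλ = 323.0 / 111155.1 = 0.0029058° = 10.461″.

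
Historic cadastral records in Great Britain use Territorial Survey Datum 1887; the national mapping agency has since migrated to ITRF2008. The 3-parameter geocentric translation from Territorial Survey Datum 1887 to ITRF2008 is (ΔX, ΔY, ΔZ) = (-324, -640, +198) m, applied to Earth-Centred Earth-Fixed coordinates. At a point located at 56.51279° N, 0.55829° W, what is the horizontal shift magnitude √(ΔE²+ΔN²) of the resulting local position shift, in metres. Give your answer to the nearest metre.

At φ = 56.51279°, λ = -0.55829°: sin φ = 0.834009, cos φ = 0.551751, sin λ = -0.009744, cos λ = 0.999953.
ΔE = −sin λ·ΔX + cos λ·ΔY = −(-0.009744)·(-324) + (0.999953)·(-640) = -643.13 m.
ΔN = −sin φ cos λ·ΔX − sin φ sin λ·ΔY + cos φ·ΔZ = −(0.834009)(0.999953)(-324) − (0.834009)(-0.009744)(-640) + (0.551751)(198) = 374.25 m.
Horizontal magnitude = √(ΔE² + ΔN²) = √((-643.13)² + 374.25²) = 744.09 m.

744 m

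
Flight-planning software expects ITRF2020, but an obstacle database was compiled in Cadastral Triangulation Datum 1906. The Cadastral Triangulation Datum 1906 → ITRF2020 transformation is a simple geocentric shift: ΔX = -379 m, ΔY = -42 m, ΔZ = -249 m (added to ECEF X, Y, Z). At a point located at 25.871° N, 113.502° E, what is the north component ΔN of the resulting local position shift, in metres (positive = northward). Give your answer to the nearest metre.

ΔN = -273 m

At φ = 25.871°, λ = 113.502°: sin φ = 0.436346, cos φ = 0.899779, sin λ = 0.917046, cos λ = -0.398781.
ΔN = −sin φ cos λ·ΔX − sin φ sin λ·ΔY + cos φ·ΔZ = −(0.436346)(-0.398781)(-379) − (0.436346)(0.917046)(-42) + (0.899779)(-249) = -273.19 m.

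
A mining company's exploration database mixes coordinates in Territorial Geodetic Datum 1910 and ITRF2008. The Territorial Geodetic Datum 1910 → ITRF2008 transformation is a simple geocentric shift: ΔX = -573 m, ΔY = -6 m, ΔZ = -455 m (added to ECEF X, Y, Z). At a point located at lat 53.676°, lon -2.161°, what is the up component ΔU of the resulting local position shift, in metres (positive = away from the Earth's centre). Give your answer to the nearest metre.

ΔU = -706 m

At φ = 53.676°, λ = -2.161°: sin φ = 0.805680, cos φ = 0.592351, sin λ = -0.037708, cos λ = 0.999289.
ΔU = cos φ cos λ·ΔX + cos φ sin λ·ΔY + sin φ·ΔZ = (0.592351)(0.999289)(-573) + (0.592351)(-0.037708)(-6) + (0.805680)(-455) = -705.63 m.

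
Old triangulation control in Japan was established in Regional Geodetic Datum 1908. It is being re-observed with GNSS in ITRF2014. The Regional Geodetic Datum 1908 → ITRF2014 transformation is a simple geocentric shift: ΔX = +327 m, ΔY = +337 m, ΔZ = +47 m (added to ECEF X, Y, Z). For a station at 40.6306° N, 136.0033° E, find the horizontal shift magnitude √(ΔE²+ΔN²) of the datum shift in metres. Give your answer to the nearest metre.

At φ = 40.6306°, λ = 136.0033°: sin φ = 0.651180, cos φ = 0.758924, sin λ = 0.694617, cos λ = -0.719380.
ΔE = −sin λ·ΔX + cos λ·ΔY = −(0.694617)·(327) + (-0.719380)·(337) = -469.57 m.
ΔN = −sin φ cos λ·ΔX − sin φ sin λ·ΔY + cos φ·ΔZ = −(0.651180)(-0.719380)(327) − (0.651180)(0.694617)(337) + (0.758924)(47) = 36.42 m.
Horizontal magnitude = √(ΔE² + ΔN²) = √((-469.57)² + 36.42²) = 470.98 m.

471 m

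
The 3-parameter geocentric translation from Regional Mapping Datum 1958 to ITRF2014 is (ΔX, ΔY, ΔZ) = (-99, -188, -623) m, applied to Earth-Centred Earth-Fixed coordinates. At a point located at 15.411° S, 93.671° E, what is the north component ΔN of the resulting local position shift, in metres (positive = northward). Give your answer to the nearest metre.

The local north axis is (−sin φ cos λ, −sin φ sin λ, cos φ), giving ΔN = 1.684 − 49.857 − 600.600 = -648.77 m.

ΔN = -649 m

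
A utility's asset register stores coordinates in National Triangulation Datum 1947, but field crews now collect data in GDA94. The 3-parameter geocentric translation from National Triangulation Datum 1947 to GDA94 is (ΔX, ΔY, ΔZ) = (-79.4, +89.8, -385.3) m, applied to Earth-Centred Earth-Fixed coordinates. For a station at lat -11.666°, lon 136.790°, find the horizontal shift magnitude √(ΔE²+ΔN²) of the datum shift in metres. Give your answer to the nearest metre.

At φ = -11.666°, λ = 136.790°: sin φ = -0.202206, cos φ = 0.979343, sin λ = 0.684674, cos λ = -0.728849.
ΔE = −sin λ·ΔX + cos λ·ΔY = −(0.684674)·(-79.4) + (-0.728849)·(89.8) = -11.09 m.
ΔN = −sin φ cos λ·ΔX − sin φ sin λ·ΔY + cos φ·ΔZ = −(-0.202206)(-0.728849)(-79.4) − (-0.202206)(0.684674)(89.8) + (0.979343)(-385.3) = -353.21 m.
Horizontal magnitude = √(ΔE² + ΔN²) = √((-11.09)² + (-353.21)²) = 353.38 m.

353 m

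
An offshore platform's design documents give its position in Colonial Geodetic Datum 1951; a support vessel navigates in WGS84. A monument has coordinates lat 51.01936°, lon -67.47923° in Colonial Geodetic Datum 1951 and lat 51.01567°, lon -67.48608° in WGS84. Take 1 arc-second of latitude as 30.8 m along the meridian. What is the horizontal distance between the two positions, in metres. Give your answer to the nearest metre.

629 m

Δφ = 51.01567° − 51.01936° = -0.00369°; Δλ = -67.48608° − -67.47923° = -0.00685°.
1° of latitude = 3600 × 30.80 = 110880 m.
ΔN = Δφ × 110880 = -409.1 m; ΔE = Δλ × 110880 × cos(51.01936°) = -0.00685 × 110880 × 0.629058 = -477.8 m.
Distance = √(ΔE² + ΔN²) = √((-477.8)² + (-409.1)²) = 629.0 m.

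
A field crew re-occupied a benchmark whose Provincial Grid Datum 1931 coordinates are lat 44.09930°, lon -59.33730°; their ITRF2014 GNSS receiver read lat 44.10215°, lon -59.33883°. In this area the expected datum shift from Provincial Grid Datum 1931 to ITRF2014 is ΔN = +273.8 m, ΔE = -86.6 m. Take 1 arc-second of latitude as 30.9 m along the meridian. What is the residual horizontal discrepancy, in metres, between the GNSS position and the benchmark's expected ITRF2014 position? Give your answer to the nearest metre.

Observed coordinate differences: Δφ = +0.00285°, Δλ = -0.00153°.
Converting to metres (1° lat = 111240 m, cos φ = 0.718135): observed ΔN = 317.0 m, observed ΔE = -122.2 m.
Subtracting the expected shift leaves a residual of 317.0 − (273.8) = 43.2 m north and -122.2 − (-86.6) = -35.6 m east.
Residual distance = √(43.2² + (-35.6)²) = 56.0 m.

56 m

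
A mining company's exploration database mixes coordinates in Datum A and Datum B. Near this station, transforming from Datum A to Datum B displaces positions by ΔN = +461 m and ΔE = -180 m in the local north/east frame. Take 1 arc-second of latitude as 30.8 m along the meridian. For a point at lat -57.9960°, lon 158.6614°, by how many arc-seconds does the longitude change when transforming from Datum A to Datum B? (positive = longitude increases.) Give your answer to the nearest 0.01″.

At latitude -57.9960°, cos φ = 0.529978.
1″ of longitude at this latitude = 30.80 × cos φ = 16.3233 m, so Δλ = -180.0 / 16.3233 = -11.027″.

Δλ = -11.03″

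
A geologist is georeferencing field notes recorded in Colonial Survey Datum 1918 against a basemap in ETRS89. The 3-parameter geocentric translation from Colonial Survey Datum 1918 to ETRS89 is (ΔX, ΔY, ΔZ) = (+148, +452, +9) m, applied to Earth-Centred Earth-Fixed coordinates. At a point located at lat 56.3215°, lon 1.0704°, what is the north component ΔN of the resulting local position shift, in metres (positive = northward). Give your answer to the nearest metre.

At φ = 56.3215°, λ = 1.0704°: sin φ = 0.832162, cos φ = 0.554532, sin λ = 0.018681, cos λ = 0.999825.
ΔN = −sin φ cos λ·ΔX − sin φ sin λ·ΔY + cos φ·ΔZ = −(0.832162)(0.999825)(148) − (0.832162)(0.018681)(452) + (0.554532)(9) = -125.17 m.

ΔN = -125 m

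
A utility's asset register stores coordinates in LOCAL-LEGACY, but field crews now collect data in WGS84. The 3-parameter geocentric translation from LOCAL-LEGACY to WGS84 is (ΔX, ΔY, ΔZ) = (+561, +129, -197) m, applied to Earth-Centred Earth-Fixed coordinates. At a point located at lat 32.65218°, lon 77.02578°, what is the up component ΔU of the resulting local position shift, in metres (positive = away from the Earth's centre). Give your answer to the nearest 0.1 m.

At φ = 32.65218°, λ = 77.02578°: sin φ = 0.539538, cos φ = 0.841961, sin λ = 0.974471, cos λ = 0.224513.
ΔU = cos φ cos λ·ΔX + cos φ sin λ·ΔY + sin φ·ΔZ = (0.841961)(0.224513)(561) + (0.841961)(0.974471)(129) + (0.539538)(-197) = 105.60 m.

ΔU = 105.6 m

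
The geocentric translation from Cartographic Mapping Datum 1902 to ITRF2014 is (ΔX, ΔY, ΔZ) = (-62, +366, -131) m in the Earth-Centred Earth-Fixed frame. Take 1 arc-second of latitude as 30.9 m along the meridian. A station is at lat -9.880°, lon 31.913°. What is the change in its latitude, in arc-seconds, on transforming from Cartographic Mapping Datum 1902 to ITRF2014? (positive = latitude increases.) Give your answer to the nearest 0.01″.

Δφ = -3.39″

sin φ = -0.171585, cos φ = 0.985169, sin λ = 0.528631, cos λ = 0.848852.
North component: ΔN = −sin φ cos λ·ΔX − sin φ sin λ·ΔY + cos φ·ΔZ = −(-0.171585)(0.848852)(-62) − (-0.171585)(0.528631)(366) + (0.985169)(-131) = -104.89 m.
1° of latitude spans 3600 × 30.90 = 111240 m, so Δφ = -104.89 / 111240 × 3600 = -3.394″.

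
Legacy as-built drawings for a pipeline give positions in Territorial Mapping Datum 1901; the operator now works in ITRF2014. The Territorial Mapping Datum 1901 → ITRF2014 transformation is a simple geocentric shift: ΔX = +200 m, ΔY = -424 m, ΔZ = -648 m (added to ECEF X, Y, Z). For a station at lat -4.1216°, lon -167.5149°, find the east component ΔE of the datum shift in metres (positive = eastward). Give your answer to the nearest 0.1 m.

ΔE = 457.2 m

At φ = -4.1216°, λ = -167.5149°: sin φ = -0.071873, cos φ = 0.997414, sin λ = -0.216186, cos λ = -0.976352.
ΔE = −sin λ·ΔX + cos λ·ΔY = −(-0.216186)·(200) + (-0.976352)·(-424) = 457.21 m.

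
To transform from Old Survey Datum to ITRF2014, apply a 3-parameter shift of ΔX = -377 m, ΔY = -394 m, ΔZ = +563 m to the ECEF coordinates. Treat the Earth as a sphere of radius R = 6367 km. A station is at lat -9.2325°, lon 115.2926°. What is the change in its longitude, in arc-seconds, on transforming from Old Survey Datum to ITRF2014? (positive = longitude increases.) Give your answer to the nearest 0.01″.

sin φ = -0.160441, cos φ = 0.987045, sin λ = 0.904138, cos λ = -0.427241.
East component: ΔE = −sin λ·ΔX + cos λ·ΔY = −(0.904138)(-377) + (-0.427241)(-394) = 509.19 m.
1° of latitude spans πR/180 = 111125 m; at latitude φ, 1° of longitude spans that × cos φ = 109685.5 m, so Δλ = 509.19 / 109685.5 × 3600 = 16.712″.

Δλ = 16.71″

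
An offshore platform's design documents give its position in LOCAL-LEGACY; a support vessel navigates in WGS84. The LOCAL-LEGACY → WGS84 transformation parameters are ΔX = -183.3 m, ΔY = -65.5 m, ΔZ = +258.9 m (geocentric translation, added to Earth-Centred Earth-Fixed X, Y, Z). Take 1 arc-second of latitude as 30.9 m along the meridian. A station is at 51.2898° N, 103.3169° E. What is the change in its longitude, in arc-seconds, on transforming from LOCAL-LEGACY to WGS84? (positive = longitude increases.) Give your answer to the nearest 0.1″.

Δλ = 10.0″

sin φ = 0.780319, cos φ = 0.625382, sin λ = 0.973111, cos λ = -0.230337.
East component: ΔE = −sin λ·ΔX + cos λ·ΔY = −(0.973111)(-183.3) + (-0.230337)(-65.5) = 193.46 m.
1° of latitude spans 3600 × 30.90 = 111240 m; at latitude φ, 1° of longitude spans that × cos φ = 69567.4 m, so Δλ = 193.46 / 69567.4 × 3600 = 10.011″.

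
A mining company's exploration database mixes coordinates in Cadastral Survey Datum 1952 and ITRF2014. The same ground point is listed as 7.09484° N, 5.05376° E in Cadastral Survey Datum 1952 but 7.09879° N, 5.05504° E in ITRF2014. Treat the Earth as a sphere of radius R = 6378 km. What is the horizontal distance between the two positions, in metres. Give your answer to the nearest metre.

Δφ = 7.09879° − 7.09484° = +0.00395°; Δλ = 5.05504° − 5.05376° = +0.00128°.
1° along a meridian = πR/180 = 111317 m.
ΔN = Δφ × 111317 = 439.7 m; ΔE = Δλ × 111317 × cos(7.09484°) = +0.00128 × 111317 × 0.992343 = 141.4 m.
Distance = √(ΔE² + ΔN²) = √(141.4² + 439.7²) = 461.9 m.

462 m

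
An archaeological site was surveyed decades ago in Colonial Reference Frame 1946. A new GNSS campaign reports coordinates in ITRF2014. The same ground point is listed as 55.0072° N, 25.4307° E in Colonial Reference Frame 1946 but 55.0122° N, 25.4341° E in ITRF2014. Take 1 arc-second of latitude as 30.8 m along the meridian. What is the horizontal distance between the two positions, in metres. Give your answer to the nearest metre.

595 m

Δφ = 55.0122° − 55.0072° = +0.0050°; Δλ = 25.4341° − 25.4307° = +0.0034°.
1° of latitude = 3600 × 30.80 = 110880 m.
ΔN = Δφ × 110880 = 554.4 m; ΔE = Δλ × 110880 × cos(55.0072°) = +0.0034 × 110880 × 0.573473 = 216.2 m.
Distance = √(ΔE² + ΔN²) = √(216.2² + 554.4²) = 595.1 m.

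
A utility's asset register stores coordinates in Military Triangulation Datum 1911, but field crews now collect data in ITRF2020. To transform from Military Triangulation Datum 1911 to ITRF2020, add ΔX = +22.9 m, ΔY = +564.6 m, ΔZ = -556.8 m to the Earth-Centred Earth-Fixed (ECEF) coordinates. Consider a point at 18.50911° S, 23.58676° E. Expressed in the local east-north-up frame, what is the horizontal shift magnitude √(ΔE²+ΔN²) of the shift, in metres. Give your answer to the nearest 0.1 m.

678.6 m

At φ = -18.50911°, λ = 23.58676°: sin φ = -0.317455, cos φ = 0.948273, sin λ = 0.400137, cos λ = 0.916455.
ΔE = −sin λ·ΔX + cos λ·ΔY = −(0.400137)·(22.9) + (0.916455)·(564.6) = 508.27 m.
ΔN = −sin φ cos λ·ΔX − sin φ sin λ·ΔY + cos φ·ΔZ = −(-0.317455)(0.916455)(22.9) − (-0.317455)(0.400137)(564.6) + (0.948273)(-556.8) = -449.62 m.
Horizontal magnitude = √(ΔE² + ΔN²) = √(508.27² + (-449.62)²) = 678.60 m.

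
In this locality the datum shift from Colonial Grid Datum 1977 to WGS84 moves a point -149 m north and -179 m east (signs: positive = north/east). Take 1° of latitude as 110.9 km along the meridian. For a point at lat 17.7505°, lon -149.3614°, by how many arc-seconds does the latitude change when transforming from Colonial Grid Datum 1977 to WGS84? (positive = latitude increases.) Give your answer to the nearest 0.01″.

Δφ = -4.84″

1° of latitude = 110.9 km, so Δφ = -149.0 / 110900 = -0.0013436° = -4.837″.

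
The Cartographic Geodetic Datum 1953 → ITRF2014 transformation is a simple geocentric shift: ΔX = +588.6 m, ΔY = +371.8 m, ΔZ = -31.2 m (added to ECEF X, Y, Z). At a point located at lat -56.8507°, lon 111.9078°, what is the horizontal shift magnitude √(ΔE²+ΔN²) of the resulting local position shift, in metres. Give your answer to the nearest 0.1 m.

The local east axis at (φ, λ) is (−sin λ, cos λ, 0), so ΔE = −sin(111.9078°)·588.6 + cos(111.9078°)·371.8 = -684.82 m.
The local north axis is (−sin φ cos λ, −sin φ sin λ, cos φ), giving ΔN = -183.872 + 288.809 − 17.061 = 87.88 m.
Horizontal magnitude = √(ΔE² + ΔN²) = √((-684.82)² + 87.88²) = 690.43 m.

690.4 m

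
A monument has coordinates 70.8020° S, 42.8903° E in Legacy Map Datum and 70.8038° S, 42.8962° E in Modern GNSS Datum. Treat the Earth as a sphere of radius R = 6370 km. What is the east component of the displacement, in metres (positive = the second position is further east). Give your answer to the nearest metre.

Δφ = -70.8038° − -70.8020° = -0.0018°; Δλ = 42.8962° − 42.8903° = +0.0059°.
1° along a meridian = πR/180 = 111177 m.
ΔN = Δφ × 111177 = -200.1 m; ΔE = Δλ × 111177 × cos(-70.8020°) = +0.0059 × 111177 × 0.328834 = 215.7 m.

ΔE = 216 m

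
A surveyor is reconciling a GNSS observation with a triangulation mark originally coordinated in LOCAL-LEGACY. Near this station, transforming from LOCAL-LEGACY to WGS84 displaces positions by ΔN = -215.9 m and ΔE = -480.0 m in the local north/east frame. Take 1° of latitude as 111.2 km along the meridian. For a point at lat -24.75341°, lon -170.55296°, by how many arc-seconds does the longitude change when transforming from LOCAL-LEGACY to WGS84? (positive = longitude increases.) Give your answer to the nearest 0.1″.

At latitude -24.75341°, cos φ = 0.908118.
1° of longitude at this latitude = 111.2 × cos φ = 100.98 km, so Δλ = -480.0 / 100982.7 = -0.0047533° = -17.112″.

Δλ = -17.1″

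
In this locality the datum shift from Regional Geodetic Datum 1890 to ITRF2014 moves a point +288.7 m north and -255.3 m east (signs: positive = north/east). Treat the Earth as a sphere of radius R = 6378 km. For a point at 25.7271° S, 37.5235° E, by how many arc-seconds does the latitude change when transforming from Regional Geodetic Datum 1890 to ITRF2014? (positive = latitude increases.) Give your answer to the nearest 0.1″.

Δφ = 9.3″

On a sphere of radius R, 1 rad of latitude = R, so Δφ = ΔN / R = 288.7 / 6378000 = 4.5265e-05 rad = 9.337″.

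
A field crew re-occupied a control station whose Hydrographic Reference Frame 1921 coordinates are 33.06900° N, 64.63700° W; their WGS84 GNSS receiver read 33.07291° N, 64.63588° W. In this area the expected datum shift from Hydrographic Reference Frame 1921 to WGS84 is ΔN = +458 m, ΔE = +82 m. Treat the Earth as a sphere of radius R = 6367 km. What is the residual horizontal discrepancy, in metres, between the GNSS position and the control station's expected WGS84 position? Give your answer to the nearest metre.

32 m

Observed coordinate differences: Δφ = +0.00391°, Δλ = +0.00112°.
Converting to metres (1° lat = 111125 m, cos φ = 0.838014): observed ΔN = 434.5 m, observed ΔE = 104.3 m.
Subtracting the expected shift leaves a residual of 434.5 − (458) = -23.5 m north and 104.3 − (82) = 22.3 m east.
Residual distance = √((-23.5)² + 22.3²) = 32.4 m.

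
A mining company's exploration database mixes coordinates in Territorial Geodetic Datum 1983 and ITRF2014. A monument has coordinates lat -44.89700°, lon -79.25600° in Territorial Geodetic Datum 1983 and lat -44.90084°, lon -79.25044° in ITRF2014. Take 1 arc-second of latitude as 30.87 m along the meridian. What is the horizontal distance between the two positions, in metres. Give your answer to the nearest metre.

Δφ = -44.90084° − -44.89700° = -0.00384°; Δλ = -79.25044° − -79.25600° = +0.00556°.
1° of latitude = 3600 × 30.87 = 111132 m.
ΔN = Δφ × 111132 = -426.7 m; ΔE = Δλ × 111132 × cos(-44.89700°) = +0.00556 × 111132 × 0.708377 = 437.7 m.
Distance = √(ΔE² + ΔN²) = √(437.7² + (-426.7)²) = 611.3 m.

611 m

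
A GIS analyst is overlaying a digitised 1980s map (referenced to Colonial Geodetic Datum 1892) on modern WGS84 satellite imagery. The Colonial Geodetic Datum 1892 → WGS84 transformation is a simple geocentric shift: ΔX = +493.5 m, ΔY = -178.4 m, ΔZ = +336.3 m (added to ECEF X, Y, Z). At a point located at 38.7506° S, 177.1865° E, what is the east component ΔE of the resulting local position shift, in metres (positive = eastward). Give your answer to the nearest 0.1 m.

ΔE = 154.0 m

At φ = -38.7506°, λ = 177.1865°: sin φ = -0.625932, cos φ = 0.779878, sin λ = 0.049085, cos λ = -0.998795.
ΔE = −sin λ·ΔX + cos λ·ΔY = −(0.049085)·(493.5) + (-0.998795)·(-178.4) = 153.96 m.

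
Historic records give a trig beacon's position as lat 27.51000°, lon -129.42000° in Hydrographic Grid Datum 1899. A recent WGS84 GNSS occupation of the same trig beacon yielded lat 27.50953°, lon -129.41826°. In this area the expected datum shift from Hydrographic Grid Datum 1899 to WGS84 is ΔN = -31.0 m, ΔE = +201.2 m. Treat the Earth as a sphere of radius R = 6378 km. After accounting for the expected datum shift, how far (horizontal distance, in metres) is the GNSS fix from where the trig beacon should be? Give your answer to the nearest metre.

36 m

Observed coordinate differences: Δφ = -0.00047°, Δλ = +0.00174°.
Converting to metres (1° lat = 111317 m, cos φ = 0.886930): observed ΔN = -52.3 m, observed ΔE = 171.8 m.
Subtracting the expected shift leaves a residual of -52.3 − (-31.0) = -21.3 m north and 171.8 − (201.2) = -29.4 m east.
Residual distance = √((-21.3)² + (-29.4)²) = 36.3 m.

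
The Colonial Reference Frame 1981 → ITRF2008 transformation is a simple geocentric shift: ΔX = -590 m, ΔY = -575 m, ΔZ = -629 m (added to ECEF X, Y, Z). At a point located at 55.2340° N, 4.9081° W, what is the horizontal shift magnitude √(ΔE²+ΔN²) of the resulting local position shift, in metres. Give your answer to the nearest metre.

At φ = 55.2340°, λ = -4.9081°: sin φ = 0.821488, cos φ = 0.570226, sin λ = -0.085558, cos λ = 0.996333.
ΔE = −sin λ·ΔX + cos λ·ΔY = −(-0.085558)·(-590) + (0.996333)·(-575) = -623.37 m.
ΔN = −sin φ cos λ·ΔX − sin φ sin λ·ΔY + cos φ·ΔZ = −(0.821488)(0.996333)(-590) − (0.821488)(-0.085558)(-575) + (0.570226)(-629) = 83.81 m.
Horizontal magnitude = √(ΔE² + ΔN²) = √((-623.37)² + 83.81²) = 628.98 m.

629 m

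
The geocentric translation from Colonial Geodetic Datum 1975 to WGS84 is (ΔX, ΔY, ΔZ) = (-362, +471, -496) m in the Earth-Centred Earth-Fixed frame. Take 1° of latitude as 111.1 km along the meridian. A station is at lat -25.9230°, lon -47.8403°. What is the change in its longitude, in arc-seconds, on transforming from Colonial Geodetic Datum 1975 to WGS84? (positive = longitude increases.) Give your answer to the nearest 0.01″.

Δλ = 1.72″

sin φ = -0.437163, cos φ = 0.899382, sin λ = -0.741277, cos λ = 0.671199.
East component: ΔE = −sin λ·ΔX + cos λ·ΔY = −(-0.741277)(-362) + (0.671199)(471) = 47.79 m.
1° of latitude spans 111100 m; at latitude φ, 1° of longitude spans that × cos φ = 99921.4 m, so Δλ = 47.79 / 99921.4 × 3600 = 1.722″.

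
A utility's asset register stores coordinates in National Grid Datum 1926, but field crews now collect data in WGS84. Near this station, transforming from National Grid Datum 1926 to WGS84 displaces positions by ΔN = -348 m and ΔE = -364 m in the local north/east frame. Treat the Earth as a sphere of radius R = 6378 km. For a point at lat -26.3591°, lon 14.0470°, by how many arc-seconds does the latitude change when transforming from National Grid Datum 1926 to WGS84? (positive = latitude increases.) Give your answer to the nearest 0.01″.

Δφ = -11.25″

On a sphere of radius R, 1 rad of latitude = R, so Δφ = ΔN / R = -348.0 / 6378000 = -5.4563e-05 rad = -11.254″.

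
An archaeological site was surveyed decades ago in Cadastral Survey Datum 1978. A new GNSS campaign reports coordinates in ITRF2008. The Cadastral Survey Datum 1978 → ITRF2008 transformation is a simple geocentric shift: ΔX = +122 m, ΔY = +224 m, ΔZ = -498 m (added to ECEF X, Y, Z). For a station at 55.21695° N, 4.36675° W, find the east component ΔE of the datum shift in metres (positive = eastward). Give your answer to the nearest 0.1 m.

ΔE = 232.6 m

The local east axis at (φ, λ) is (−sin λ, cos λ, 0), so ΔE = −sin(-4.36675°)·122 + cos(-4.36675°)·224 = 232.64 m.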